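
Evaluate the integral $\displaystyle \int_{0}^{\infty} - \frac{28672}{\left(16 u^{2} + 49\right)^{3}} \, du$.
$- \frac{192 \pi}{2401}$

Start from the standard arctangent integral
$$J(a) = \int_{0}^{\infty} - \frac{7}{a^{2} + u^{2}} \, du = - \frac{7 \pi}{2 a}.$$

Differentiating under the integral sign with respect to $a$,
$$\frac{dJ}{da} = \int_{0}^{\infty} \frac{14 a}{\left(a^{2} + u^{2}\right)^{2}} \, du = \frac{7 \pi}{2 a^{2}},$$
so $\int_{0}^{\infty} - \frac{7}{\left(a^{2} + u^{2}\right)^{2}} \, du = - \frac{7 \pi}{4 a^{3}}$.

Repeating — each differentiation of $1/(u^2+a^2)^j$ produces $-2ja/(u^2+a^2)^{j+1}$ — and dividing through by $-2ja$ at each step yields, after $2$ differentiations in total,
$$\int_{0}^{\infty} - \frac{7}{\left(a^{2} + u^{2}\right)^{3}} \, du = - \frac{21 \pi}{16 a^{5}}.$$

Setting $a = \frac{7}{4}$:
$$I = - \frac{192 \pi}{2401}.$$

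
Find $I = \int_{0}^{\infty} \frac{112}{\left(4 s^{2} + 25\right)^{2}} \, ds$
$\frac{14 \pi}{125}$

Recall the elementary integral
$$J(a) = \int_{0}^{\infty} \frac{7}{a^{2} + s^{2}} \, ds = \frac{7 \pi}{2 a}.$$

Differentiating under the integral sign with respect to $a$,
$$\frac{dJ}{da} = \int_{0}^{\infty} - \frac{14 a}{\left(a^{2} + s^{2}\right)^{2}} \, ds = - \frac{7 \pi}{2 a^{2}},$$
so $\int_{0}^{\infty} \frac{7}{\left(a^{2} + s^{2}\right)^{2}} \, ds = \frac{7 \pi}{4 a^{3}}$.

Setting $a = \frac{5}{2}$:
$$I = \frac{14 \pi}{125}.$$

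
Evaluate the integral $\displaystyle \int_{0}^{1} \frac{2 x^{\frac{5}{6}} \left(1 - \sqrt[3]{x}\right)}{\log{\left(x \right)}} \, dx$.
$- \log{\left(\frac{169}{121} \right)}$

Consider the one-parameter family: let $I(a) = \int_{0}^{1} \frac{2 \left(x^{\frac{5}{6}} - x^{a}\right)}{\log{\left(x \right)}} \, dx$.

Since $\dfrac{\partial}{\partial a}\,x^{a} = x^{a} \ln x$, the $\ln x$ in the denominator cancels and
$$\frac{dI}{da} = \int_{0}^{1} -2 x^{a} \, dx = -2 \left[\frac{x^{a+1}}{a+1}\right]_0^1 = - \frac{2}{a + 1}.$$

Integrating with respect to $a$ gives $I(a) = - \log{\left(\frac{36 \left(a + 1\right)^{2}}{121} \right)} + C$.

At $a = \frac{5}{6}$ the integrand is identically $0$, so $I(\frac{5}{6}) = 0$. The closed form gives $0$, hence $C = 0$.

Setting $a = \frac{7}{6}$:
$$I = - \log{\left(\frac{169}{121} \right)}.$$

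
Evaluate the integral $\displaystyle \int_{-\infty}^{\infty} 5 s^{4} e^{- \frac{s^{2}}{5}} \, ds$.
$\frac{375 \sqrt{5} \sqrt{\pi}}{4}$

Begin with the known integral
$$J(a) = \int_{-\infty}^{\infty} 5 e^{- a s^{2}} \, ds = \frac{5 \sqrt{\pi}}{\sqrt{a}}.$$

Differentiating under the integral sign brings down a factor of $(-s^2)$:
$$\frac{dJ}{da} = \int_{-\infty}^{\infty} - 5 s^{2} e^{- a s^{2}} \, ds = - \frac{5 \sqrt{\pi}}{2 a^{\frac{3}{2}}}.$$

Repeating twice in total — each differentiation brings down another $(-s^2)$ — gives
$$\frac{d^{2}J}{da^{2}} = \int_{-\infty}^{\infty} 5 s^{4} e^{- a s^{2}} \, ds = \frac{15 \sqrt{\pi}}{4 a^{\frac{5}{2}}},$$
and the integrand here is exactly the target integrand, so $I = \frac{15 \sqrt{\pi}}{4 a^{\frac{5}{2}}}$.

Setting $a = \frac{1}{5}$:
$$I = \frac{375 \sqrt{5} \sqrt{\pi}}{4}.$$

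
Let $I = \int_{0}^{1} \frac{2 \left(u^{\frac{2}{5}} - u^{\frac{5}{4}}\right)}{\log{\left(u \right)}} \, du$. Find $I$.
$\log{\left(\frac{784}{2025} \right)}$

Introduce a parameter $a$ in the exponent: let $I(a) = \int_{0}^{1} \frac{2 \left(- u^{\frac{5}{4}} + u^{a}\right)}{\log{\left(u \right)}} \, du$.

Since $\dfrac{\partial}{\partial a}\,u^{a} = u^{a} \ln u$, the $\ln u$ in the denominator cancels and
$$\frac{dI}{da} = \int_{0}^{1} 2 u^{a} \, du = 2 \left[\frac{u^{a+1}}{a+1}\right]_0^1 = \frac{2}{a + 1}.$$

Integrating with respect to $a$ gives $I(a) = \log{\left(\frac{16 \left(a + 1\right)^{2}}{81} \right)} + C$.

At $a = \frac{5}{4}$ the integrand is identically $0$, so $I(\frac{5}{4}) = 0$. The closed form gives $0$, hence $C = 0$.

Setting $a = \frac{2}{5}$:
$$I = \log{\left(\frac{784}{2025} \right)}.$$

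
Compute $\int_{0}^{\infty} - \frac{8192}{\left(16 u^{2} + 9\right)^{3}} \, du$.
$- \frac{128 \pi}{81}$

Start from the standard arctangent integral
$$J(a) = \int_{0}^{\infty} - \frac{2}{a^{2} + u^{2}} \, du = - \frac{\pi}{a}.$$

Differentiating under the integral sign with respect to $a$,
$$\frac{dJ}{da} = \int_{0}^{\infty} \frac{4 a}{\left(a^{2} + u^{2}\right)^{2}} \, du = \frac{\pi}{a^{2}},$$
so $\int_{0}^{\infty} - \frac{2}{\left(a^{2} + u^{2}\right)^{2}} \, du = - \frac{\pi}{2 a^{3}}$.

Repeating — each differentiation of $1/(u^2+a^2)^j$ produces $-2ja/(u^2+a^2)^{j+1}$ — and dividing through by $-2ja$ at each step yields, after $2$ differentiations in total,
$$\int_{0}^{\infty} - \frac{2}{\left(a^{2} + u^{2}\right)^{3}} \, du = - \frac{3 \pi}{8 a^{5}}.$$

Setting $a = \frac{3}{4}$:
$$I = - \frac{128 \pi}{81}.$$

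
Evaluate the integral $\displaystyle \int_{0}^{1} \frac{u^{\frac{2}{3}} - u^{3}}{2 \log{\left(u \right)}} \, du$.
$\log{\left(\frac{\sqrt{15}}{6} \right)}$

Consider the one-parameter family: let $I(a) = \int_{0}^{1} \frac{u^{\frac{2}{3}} - u^{a}}{2 \log{\left(u \right)}} \, du$.

Since $\dfrac{\partial}{\partial a}\,u^{a} = u^{a} \ln u$, the $\ln u$ in the denominator cancels and
$$\frac{dI}{da} = \int_{0}^{1} - \frac{1}{2} u^{a} \, du = - \frac{1}{2} \left[\frac{u^{a+1}}{a+1}\right]_0^1 = - \frac{1}{2 a + 2}.$$

Integrating with respect to $a$ gives $I(a) = - \frac{\log{\left(a + 1 \right)}}{2} - \frac{\log{\left(3 \right)}}{2} + \frac{\log{\left(5 \right)}}{2} + C$.

At $a = \frac{2}{3}$ the integrand is identically $0$, so $I(\frac{2}{3}) = 0$. The closed form gives $0$, hence $C = 0$.

Setting $a = 3$:
$$I = \log{\left(\frac{\sqrt{15}}{6} \right)}.$$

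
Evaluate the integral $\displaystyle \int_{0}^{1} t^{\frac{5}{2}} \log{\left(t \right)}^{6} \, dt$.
$\frac{92160}{823543}$

Start from the elementary integral
$$J(a) = \int_{0}^{1} t^{a} \, dt = \frac{1}{a + 1}.$$

Differentiating under the integral sign brings down a factor of $\ln t$:
$$\frac{dJ}{da} = \int_{0}^{1} t^{a} \log{\left(t \right)} \, dt = - \frac{1}{\left(a + 1\right)^{2}}.$$

Repeating $6$ times in total — each differentiation brings down another $\ln t$ — gives
$$\frac{d^{6}J}{da^{6}} = \int_{0}^{1} t^{a} \log{\left(t \right)}^{6} \, dt = \frac{720}{\left(a + 1\right)^{7}},$$
and the integrand here is exactly the target integrand, so $I = \frac{720}{\left(a + 1\right)^{7}}$.

Setting $a = \frac{5}{2}$:
$$I = \frac{92160}{823543}.$$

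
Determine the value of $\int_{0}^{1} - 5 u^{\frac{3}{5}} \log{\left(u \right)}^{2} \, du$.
$- \frac{625}{256}$

Start from the elementary integral
$$J(a) = \int_{0}^{1} - 5 u^{a} \, du = - \frac{5}{a + 1}.$$

Differentiating under the integral sign brings down a factor of $\ln u$:
$$\frac{dJ}{da} = \int_{0}^{1} - 5 u^{a} \log{\left(u \right)} \, du = \frac{5}{\left(a + 1\right)^{2}}.$$

Repeating twice in total — each differentiation brings down another $\ln u$ — gives
$$\frac{d^{2}J}{da^{2}} = \int_{0}^{1} - 5 u^{a} \log{\left(u \right)}^{2} \, du = - \frac{10}{\left(a + 1\right)^{3}},$$
and the integrand here is exactly the target integrand, so $I = - \frac{10}{\left(a + 1\right)^{3}}$.

Setting $a = \frac{3}{5}$:
$$I = - \frac{625}{256}.$$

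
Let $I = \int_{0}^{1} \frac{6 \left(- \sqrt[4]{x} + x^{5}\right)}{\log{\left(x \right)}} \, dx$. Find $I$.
$\log{\left(\frac{191102976}{15625} \right)}$

Introduce a parameter $a$ in the exponent: let $I(a) = \int_{0}^{1} \frac{6 \left(- \sqrt[4]{x} + x^{a}\right)}{\log{\left(x \right)}} \, dx$.

Since $\dfrac{\partial}{\partial a}\,x^{a} = x^{a} \ln x$, the $\ln x$ in the denominator cancels and
$$\frac{dI}{da} = \int_{0}^{1} 6 x^{a} \, dx = 6 \left[\frac{x^{a+1}}{a+1}\right]_0^1 = \frac{6}{a + 1}.$$

Integrating with respect to $a$ gives $I(a) = \log{\left(\frac{4096 \left(a + 1\right)^{6}}{15625} \right)} + C$.

At $a = \frac{1}{4}$ the integrand is identically $0$, so $I(\frac{1}{4}) = 0$. The closed form gives $0$, hence $C = 0$.

Setting $a = 5$:
$$I = \log{\left(\frac{191102976}{15625} \right)}.$$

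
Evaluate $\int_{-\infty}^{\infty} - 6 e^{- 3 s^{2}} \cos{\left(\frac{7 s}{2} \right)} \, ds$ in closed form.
$- \frac{2 \sqrt{3} \sqrt{\pi}}{e^{\frac{49}{48}}}$

Treat the cosine frequency as a parameter and define $I(b) = \int_{-\infty}^{\infty} - 6 e^{- 3 s^{2}} \cos{\left(b s \right)} \, ds$.

Differentiating under the integral sign,
$$I'(b) = \int_{-\infty}^{\infty} 6 s e^{- 3 s^{2}} \sin{\left(b s \right)} \, ds.$$

Integrate $\int_{-\infty}^{\infty} s \sin(b s)\, e^{- 3 s^{2}}\, ds$ by parts with $u = \sin(b s)$ and $dv = s\, e^{- 3 s^{2}}\, ds$, giving $v = - \frac{e^{- 3 s^{2}}}{6}$. The boundary term vanishes and
$$\int_{-\infty}^{\infty} s \sin(b s)\, e^{- 3 s^{2}}\, ds = \frac{b}{6} \int_{-\infty}^{\infty} \cos(b s)\, e^{- 3 s^{2}}\, ds,$$
so $I'(b) = - \frac{b}{6}\, I(b)$.

This is a separable first-order ODE; solving with the initial condition $I(0) = \int_{-\infty}^{\infty} - 6 e^{- 3 s^{2}}\,ds = - 2 \sqrt{3} \sqrt{\pi}$ gives
$$I(b) = - 2 \sqrt{3} \sqrt{\pi} e^{- \frac{b^{2}}{12}}.$$

Setting $b = \frac{7}{2}$:
$$I = - \frac{2 \sqrt{3} \sqrt{\pi}}{e^{\frac{49}{48}}}.$$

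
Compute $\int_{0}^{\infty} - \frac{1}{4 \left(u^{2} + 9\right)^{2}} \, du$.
$- \frac{\pi}{432}$

Recall the elementary integral
$$J(a) = \int_{0}^{\infty} - \frac{1}{4 \left(a^{2} + u^{2}\right)} \, du = - \frac{\pi}{8 a}.$$

Differentiating under the integral sign with respect to $a$,
$$\frac{dJ}{da} = \int_{0}^{\infty} \frac{a}{2 \left(a^{2} + u^{2}\right)^{2}} \, du = \frac{\pi}{8 a^{2}},$$
so $\int_{0}^{\infty} - \frac{1}{4 \left(a^{2} + u^{2}\right)^{2}} \, du = - \frac{\pi}{16 a^{3}}$.

Setting $a = 3$:
$$I = - \frac{\pi}{432}.$$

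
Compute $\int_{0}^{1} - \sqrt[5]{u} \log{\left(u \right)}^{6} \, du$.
$- \frac{390625}{1944}$

Begin with the known integral
$$J(a) = \int_{0}^{1} - u^{a} \, du = - \frac{1}{a + 1}.$$

Differentiating under the integral sign brings down a factor of $\ln u$:
$$\frac{dJ}{da} = \int_{0}^{1} - u^{a} \log{\left(u \right)} \, du = \frac{1}{\left(a + 1\right)^{2}}.$$

Repeating $6$ times in total — each differentiation brings down another $\ln u$ — gives
$$\frac{d^{6}J}{da^{6}} = \int_{0}^{1} - u^{a} \log{\left(u \right)}^{6} \, du = - \frac{720}{\left(a + 1\right)^{7}},$$
and the integrand here is exactly the target integrand, so $I = - \frac{720}{\left(a + 1\right)^{7}}$.

Setting $a = \frac{1}{5}$:
$$I = - \frac{390625}{1944}.$$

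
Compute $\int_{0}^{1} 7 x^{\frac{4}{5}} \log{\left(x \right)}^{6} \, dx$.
$\frac{43750000}{531441}$

Start from the elementary integral
$$J(a) = \int_{0}^{1} 7 x^{a} \, dx = \frac{7}{a + 1}.$$

Differentiating under the integral sign brings down a factor of $\ln x$:
$$\frac{dJ}{da} = \int_{0}^{1} 7 x^{a} \log{\left(x \right)} \, dx = - \frac{7}{\left(a + 1\right)^{2}}.$$

Repeating $6$ times in total — each differentiation brings down another $\ln x$ — gives
$$\frac{d^{6}J}{da^{6}} = \int_{0}^{1} 7 x^{a} \log{\left(x \right)}^{6} \, dx = \frac{5040}{\left(a + 1\right)^{7}},$$
and the integrand here is exactly the target integrand, so $I = \frac{5040}{\left(a + 1\right)^{7}}$.

Setting $a = \frac{4}{5}$:
$$I = \frac{43750000}{531441}.$$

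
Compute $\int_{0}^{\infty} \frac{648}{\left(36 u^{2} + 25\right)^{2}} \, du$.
$\frac{27 \pi}{125}$

Start from the standard arctangent integral
$$J(a) = \int_{0}^{\infty} \frac{1}{2 \left(a^{2} + u^{2}\right)} \, du = \frac{\pi}{4 a}.$$

Differentiating under the integral sign with respect to $a$,
$$\frac{dJ}{da} = \int_{0}^{\infty} - \frac{a}{\left(a^{2} + u^{2}\right)^{2}} \, du = - \frac{\pi}{4 a^{2}},$$
so $\int_{0}^{\infty} \frac{1}{2 \left(a^{2} + u^{2}\right)^{2}} \, du = \frac{\pi}{8 a^{3}}$.

Setting $a = \frac{5}{6}$:
$$I = \frac{27 \pi}{125}.$$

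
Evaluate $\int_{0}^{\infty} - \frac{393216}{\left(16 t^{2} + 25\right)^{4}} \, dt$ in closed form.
$- \frac{3072 \pi}{15625}$

Begin with the known result
$$J(a) = \int_{0}^{\infty} - \frac{6}{a^{2} + t^{2}} \, dt = - \frac{3 \pi}{a}.$$

Differentiating under the integral sign with respect to $a$,
$$\frac{dJ}{da} = \int_{0}^{\infty} \frac{12 a}{\left(a^{2} + t^{2}\right)^{2}} \, dt = \frac{3 \pi}{a^{2}},$$
so $\int_{0}^{\infty} - \frac{6}{\left(a^{2} + t^{2}\right)^{2}} \, dt = - \frac{3 \pi}{2 a^{3}}$.

Repeating — each differentiation of $1/(t^2+a^2)^j$ produces $-2ja/(t^2+a^2)^{j+1}$ — and dividing through by $-2ja$ at each step yields, after $3$ differentiations in total,
$$\int_{0}^{\infty} - \frac{6}{\left(a^{2} + t^{2}\right)^{4}} \, dt = - \frac{15 \pi}{16 a^{7}}.$$

Setting $a = \frac{5}{4}$:
$$I = - \frac{3072 \pi}{15625}.$$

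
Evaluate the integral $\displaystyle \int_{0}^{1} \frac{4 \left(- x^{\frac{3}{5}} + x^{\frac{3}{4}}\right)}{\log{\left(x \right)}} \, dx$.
$- \log{\left(\frac{1048576}{1500625} \right)}$

Introduce a parameter $a$ in the exponent: let $I(a) = \int_{0}^{1} \frac{4 \left(x^{\frac{3}{4}} - x^{a}\right)}{\log{\left(x \right)}} \, dx$.

Since $\dfrac{\partial}{\partial a}\,x^{a} = x^{a} \ln x$, the $\ln x$ in the denominator cancels and
$$\frac{dI}{da} = \int_{0}^{1} -4 x^{a} \, dx = -4 \left[\frac{x^{a+1}}{a+1}\right]_0^1 = - \frac{4}{a + 1}.$$

Integrating with respect to $a$ gives $I(a) = - \log{\left(\frac{256 \left(a + 1\right)^{4}}{2401} \right)} + C$.

At $a = \frac{3}{4}$ the integrand is identically $0$, so $I(\frac{3}{4}) = 0$. The closed form gives $0$, hence $C = 0$.

Setting $a = \frac{3}{5}$:
$$I = - \log{\left(\frac{1048576}{1500625} \right)}.$$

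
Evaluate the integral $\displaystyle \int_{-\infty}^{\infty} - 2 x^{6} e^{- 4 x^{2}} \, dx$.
$- \frac{15 \sqrt{\pi}}{512}$

Begin with the known integral
$$J(a) = \int_{-\infty}^{\infty} - 2 e^{- a x^{2}} \, dx = - \frac{2 \sqrt{\pi}}{\sqrt{a}}.$$

Differentiating under the integral sign brings down a factor of $(-x^2)$:
$$\frac{dJ}{da} = \int_{-\infty}^{\infty} 2 x^{2} e^{- a x^{2}} \, dx = \frac{\sqrt{\pi}}{a^{\frac{3}{2}}}.$$

Repeating $3$ times in total — each differentiation brings down another $(-x^2)$ — gives
$$\frac{d^{3}J}{da^{3}} = \int_{-\infty}^{\infty} 2 x^{6} e^{- a x^{2}} \, dx = \frac{15 \sqrt{\pi}}{4 a^{\frac{7}{2}}},$$
and the integrand here is $(-1)^{3}$ times the target integrand, so $I = (-1)^{3}\,\frac{d^{3}J}{da^{3}} = - \frac{15 \sqrt{\pi}}{4 a^{\frac{7}{2}}}$.

Setting $a = 4$:
$$I = - \frac{15 \sqrt{\pi}}{512}.$$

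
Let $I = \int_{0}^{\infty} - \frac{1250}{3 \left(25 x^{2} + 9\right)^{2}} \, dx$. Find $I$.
$- \frac{125 \pi}{162}$

Start from the standard arctangent integral
$$J(a) = \int_{0}^{\infty} - \frac{2}{3 \left(a^{2} + x^{2}\right)} \, dx = - \frac{\pi}{3 a}.$$

Differentiating under the integral sign with respect to $a$,
$$\frac{dJ}{da} = \int_{0}^{\infty} \frac{4 a}{3 \left(a^{2} + x^{2}\right)^{2}} \, dx = \frac{\pi}{3 a^{2}},$$
so $\int_{0}^{\infty} - \frac{2}{3 \left(a^{2} + x^{2}\right)^{2}} \, dx = - \frac{\pi}{6 a^{3}}$.

Setting $a = \frac{3}{5}$:
$$I = - \frac{125 \pi}{162}.$$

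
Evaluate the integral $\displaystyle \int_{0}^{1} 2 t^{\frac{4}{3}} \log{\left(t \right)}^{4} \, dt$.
$\frac{11664}{16807}$

Consider the simpler parametrised integral
$$J(a) = \int_{0}^{1} 2 t^{a} \, dt = \frac{2}{a + 1}.$$

Differentiating under the integral sign brings down a factor of $\ln t$:
$$\frac{dJ}{da} = \int_{0}^{1} 2 t^{a} \log{\left(t \right)} \, dt = - \frac{2}{\left(a + 1\right)^{2}}.$$

Repeating $4$ times in total — each differentiation brings down another $\ln t$ — gives
$$\frac{d^{4}J}{da^{4}} = \int_{0}^{1} 2 t^{a} \log{\left(t \right)}^{4} \, dt = \frac{48}{\left(a + 1\right)^{5}},$$
and the integrand here is exactly the target integrand, so $I = \frac{48}{\left(a + 1\right)^{5}}$.

Setting $a = \frac{4}{3}$:
$$I = \frac{11664}{16807}.$$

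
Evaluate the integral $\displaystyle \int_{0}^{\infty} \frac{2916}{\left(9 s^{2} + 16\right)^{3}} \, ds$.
$\frac{729 \pi}{4096}$

Recall the elementary integral
$$J(a) = \int_{0}^{\infty} \frac{4}{a^{2} + s^{2}} \, ds = \frac{2 \pi}{a}.$$

Differentiating under the integral sign with respect to $a$,
$$\frac{dJ}{da} = \int_{0}^{\infty} - \frac{8 a}{\left(a^{2} + s^{2}\right)^{2}} \, ds = - \frac{2 \pi}{a^{2}},$$
so $\int_{0}^{\infty} \frac{4}{\left(a^{2} + s^{2}\right)^{2}} \, ds = \frac{\pi}{a^{3}}$.

Repeating — each differentiation of $1/(s^2+a^2)^j$ produces $-2ja/(s^2+a^2)^{j+1}$ — and dividing through by $-2ja$ at each step yields, after $2$ differentiations in total,
$$\int_{0}^{\infty} \frac{4}{\left(a^{2} + s^{2}\right)^{3}} \, ds = \frac{3 \pi}{4 a^{5}}.$$

Setting $a = \frac{4}{3}$:
$$I = \frac{729 \pi}{4096}.$$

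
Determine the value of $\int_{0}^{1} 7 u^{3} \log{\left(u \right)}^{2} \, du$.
$\frac{7}{32}$

Begin with the known integral
$$J(a) = \int_{0}^{1} 7 u^{a} \, du = \frac{7}{a + 1}.$$

Differentiating under the integral sign brings down a factor of $\ln u$:
$$\frac{dJ}{da} = \int_{0}^{1} 7 u^{a} \log{\left(u \right)} \, du = - \frac{7}{\left(a + 1\right)^{2}}.$$

Repeating twice in total — each differentiation brings down another $\ln u$ — gives
$$\frac{d^{2}J}{da^{2}} = \int_{0}^{1} 7 u^{a} \log{\left(u \right)}^{2} \, du = \frac{14}{\left(a + 1\right)^{3}},$$
and the integrand here is exactly the target integrand, so $I = \frac{14}{\left(a + 1\right)^{3}}$.

Setting $a = 3$:
$$I = \frac{7}{32}.$$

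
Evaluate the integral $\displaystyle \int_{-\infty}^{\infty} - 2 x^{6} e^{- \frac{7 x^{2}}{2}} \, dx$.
$- \frac{30 \sqrt{14} \sqrt{\pi}}{2401}$

Start from the elementary integral
$$J(a) = \int_{-\infty}^{\infty} - 2 e^{- a x^{2}} \, dx = - \frac{2 \sqrt{\pi}}{\sqrt{a}}.$$

Differentiating under the integral sign brings down a factor of $(-x^2)$:
$$\frac{dJ}{da} = \int_{-\infty}^{\infty} 2 x^{2} e^{- a x^{2}} \, dx = \frac{\sqrt{\pi}}{a^{\frac{3}{2}}}.$$

Repeating $3$ times in total — each differentiation brings down another $(-x^2)$ — gives
$$\frac{d^{3}J}{da^{3}} = \int_{-\infty}^{\infty} 2 x^{6} e^{- a x^{2}} \, dx = \frac{15 \sqrt{\pi}}{4 a^{\frac{7}{2}}},$$
and the integrand here is $(-1)^{3}$ times the target integrand, so $I = (-1)^{3}\,\frac{d^{3}J}{da^{3}} = - \frac{15 \sqrt{\pi}}{4 a^{\frac{7}{2}}}$.

Setting $a = \frac{7}{2}$:
$$I = - \frac{30 \sqrt{14} \sqrt{\pi}}{2401}.$$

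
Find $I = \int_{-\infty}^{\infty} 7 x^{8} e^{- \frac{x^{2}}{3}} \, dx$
$\frac{59535 \sqrt{3} \sqrt{\pi}}{16}$

Start from the elementary integral
$$J(a) = \int_{-\infty}^{\infty} 7 e^{- a x^{2}} \, dx = \frac{7 \sqrt{\pi}}{\sqrt{a}}.$$

Differentiating under the integral sign brings down a factor of $(-x^2)$:
$$\frac{dJ}{da} = \int_{-\infty}^{\infty} - 7 x^{2} e^{- a x^{2}} \, dx = - \frac{7 \sqrt{\pi}}{2 a^{\frac{3}{2}}}.$$

Repeating $4$ times in total — each differentiation brings down another $(-x^2)$ — gives
$$\frac{d^{4}J}{da^{4}} = \int_{-\infty}^{\infty} 7 x^{8} e^{- a x^{2}} \, dx = \frac{735 \sqrt{\pi}}{16 a^{\frac{9}{2}}},$$
and the integrand here is exactly the target integrand, so $I = \frac{735 \sqrt{\pi}}{16 a^{\frac{9}{2}}}$.

Setting $a = \frac{1}{3}$:
$$I = \frac{59535 \sqrt{3} \sqrt{\pi}}{16}.$$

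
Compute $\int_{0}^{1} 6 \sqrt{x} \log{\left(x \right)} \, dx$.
$- \frac{8}{3}$

Consider the simpler parametrised integral
$$J(a) = \int_{0}^{1} 6 x^{a} \, dx = \frac{6}{a + 1}.$$

Differentiating under the integral sign brings down a factor of $\ln x$:
$$\frac{dJ}{da} = \int_{0}^{1} 6 x^{a} \log{\left(x \right)} \, dx = - \frac{6}{\left(a + 1\right)^{2}}.$$

The integral on the left is $I$, so $I = - \frac{6}{\left(a + 1\right)^{2}}$.

Setting $a = \frac{1}{2}$:
$$I = - \frac{8}{3}.$$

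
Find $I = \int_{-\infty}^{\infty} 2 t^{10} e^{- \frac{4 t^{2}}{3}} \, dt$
$\frac{229635 \sqrt{3} \sqrt{\pi}}{32768}$

Begin with the known integral
$$J(a) = \int_{-\infty}^{\infty} 2 e^{- a t^{2}} \, dt = \frac{2 \sqrt{\pi}}{\sqrt{a}}.$$

Differentiating under the integral sign brings down a factor of $(-t^2)$:
$$\frac{dJ}{da} = \int_{-\infty}^{\infty} - 2 t^{2} e^{- a t^{2}} \, dt = - \frac{\sqrt{\pi}}{a^{\frac{3}{2}}}.$$

Repeating $5$ times in total — each differentiation brings down another $(-t^2)$ — gives
$$\frac{d^{5}J}{da^{5}} = \int_{-\infty}^{\infty} - 2 t^{10} e^{- a t^{2}} \, dt = - \frac{945 \sqrt{\pi}}{16 a^{\frac{11}{2}}},$$
and the integrand here is $(-1)^{5}$ times the target integrand, so $I = (-1)^{5}\,\frac{d^{5}J}{da^{5}} = \frac{945 \sqrt{\pi}}{16 a^{\frac{11}{2}}}$.

Setting $a = \frac{4}{3}$:
$$I = \frac{229635 \sqrt{3} \sqrt{\pi}}{32768}.$$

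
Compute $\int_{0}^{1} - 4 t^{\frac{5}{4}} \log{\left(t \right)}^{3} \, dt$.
$\frac{2048}{2187}$

Begin with the known integral
$$J(a) = \int_{0}^{1} - 4 t^{a} \, dt = - \frac{4}{a + 1}.$$

Differentiating under the integral sign brings down a factor of $\ln t$:
$$\frac{dJ}{da} = \int_{0}^{1} - 4 t^{a} \log{\left(t \right)} \, dt = \frac{4}{\left(a + 1\right)^{2}}.$$

Repeating $3$ times in total — each differentiation brings down another $\ln t$ — gives
$$\frac{d^{3}J}{da^{3}} = \int_{0}^{1} - 4 t^{a} \log{\left(t \right)}^{3} \, dt = \frac{24}{\left(a + 1\right)^{4}},$$
and the integrand here is exactly the target integrand, so $I = \frac{24}{\left(a + 1\right)^{4}}$.

Setting $a = \frac{5}{4}$:
$$I = \frac{2048}{2187}.$$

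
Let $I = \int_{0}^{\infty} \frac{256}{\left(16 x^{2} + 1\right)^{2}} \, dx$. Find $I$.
$16 \pi$

Begin with the known result
$$J(a) = \int_{0}^{\infty} \frac{1}{a^{2} + x^{2}} \, dx = \frac{\pi}{2 a}.$$

Differentiating under the integral sign with respect to $a$,
$$\frac{dJ}{da} = \int_{0}^{\infty} - \frac{2 a}{\left(a^{2} + x^{2}\right)^{2}} \, dx = - \frac{\pi}{2 a^{2}},$$
so $\int_{0}^{\infty} \frac{1}{\left(a^{2} + x^{2}\right)^{2}} \, dx = \frac{\pi}{4 a^{3}}$.

Setting $a = \frac{1}{4}$:
$$I = 16 \pi.$$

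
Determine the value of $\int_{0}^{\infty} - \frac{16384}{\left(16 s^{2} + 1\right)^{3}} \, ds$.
$- 768 \pi$

Begin with the known result
$$J(a) = \int_{0}^{\infty} - \frac{4}{a^{2} + s^{2}} \, ds = - \frac{2 \pi}{a}.$$

Differentiating under the integral sign with respect to $a$,
$$\frac{dJ}{da} = \int_{0}^{\infty} \frac{8 a}{\left(a^{2} + s^{2}\right)^{2}} \, ds = \frac{2 \pi}{a^{2}},$$
so $\int_{0}^{\infty} - \frac{4}{\left(a^{2} + s^{2}\right)^{2}} \, ds = - \frac{\pi}{a^{3}}$.

Repeating — each differentiation of $1/(s^2+a^2)^j$ produces $-2ja/(s^2+a^2)^{j+1}$ — and dividing through by $-2ja$ at each step yields, after $2$ differentiations in total,
$$\int_{0}^{\infty} - \frac{4}{\left(a^{2} + s^{2}\right)^{3}} \, ds = - \frac{3 \pi}{4 a^{5}}.$$

Setting $a = \frac{1}{4}$:
$$I = - 768 \pi.$$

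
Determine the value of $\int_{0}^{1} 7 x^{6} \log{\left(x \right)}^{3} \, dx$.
$- \frac{6}{343}$

Start from the elementary integral
$$J(a) = \int_{0}^{1} 7 x^{a} \, dx = \frac{7}{a + 1}.$$

Differentiating under the integral sign brings down a factor of $\ln x$:
$$\frac{dJ}{da} = \int_{0}^{1} 7 x^{a} \log{\left(x \right)} \, dx = - \frac{7}{\left(a + 1\right)^{2}}.$$

Repeating $3$ times in total — each differentiation brings down another $\ln x$ — gives
$$\frac{d^{3}J}{da^{3}} = \int_{0}^{1} 7 x^{a} \log{\left(x \right)}^{3} \, dx = - \frac{42}{\left(a + 1\right)^{4}},$$
and the integrand here is exactly the target integrand, so $I = - \frac{42}{\left(a + 1\right)^{4}}$.

Setting $a = 6$:
$$I = - \frac{6}{343}.$$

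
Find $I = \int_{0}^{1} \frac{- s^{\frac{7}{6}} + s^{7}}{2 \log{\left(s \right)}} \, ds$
$\log{\left(\frac{4 \sqrt{39}}{13} \right)}$

Consider the one-parameter family: let $I(a) = \int_{0}^{1} \frac{s^{7} - s^{a}}{2 \log{\left(s \right)}} \, ds$.

Since $\dfrac{\partial}{\partial a}\,s^{a} = s^{a} \ln s$, the $\ln s$ in the denominator cancels and
$$\frac{dI}{da} = \int_{0}^{1} - \frac{1}{2} s^{a} \, ds = - \frac{1}{2} \left[\frac{s^{a+1}}{a+1}\right]_0^1 = - \frac{1}{2 a + 2}.$$

Integrating with respect to $a$ gives $I(a) = - \frac{\log{\left(a + 1 \right)}}{2} + \frac{3 \log{\left(2 \right)}}{2} + C$.

At $a = 7$ the integrand is identically $0$, so $I(7) = 0$. The closed form gives $0$, hence $C = 0$.

Setting $a = \frac{7}{6}$:
$$I = \log{\left(\frac{4 \sqrt{39}}{13} \right)}.$$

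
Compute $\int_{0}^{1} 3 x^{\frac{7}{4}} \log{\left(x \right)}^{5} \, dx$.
$- \frac{1474560}{1771561}$

Begin with the known integral
$$J(a) = \int_{0}^{1} 3 x^{a} \, dx = \frac{3}{a + 1}.$$

Differentiating under the integral sign brings down a factor of $\ln x$:
$$\frac{dJ}{da} = \int_{0}^{1} 3 x^{a} \log{\left(x \right)} \, dx = - \frac{3}{\left(a + 1\right)^{2}}.$$

Repeating $5$ times in total — each differentiation brings down another $\ln x$ — gives
$$\frac{d^{5}J}{da^{5}} = \int_{0}^{1} 3 x^{a} \log{\left(x \right)}^{5} \, dx = - \frac{360}{\left(a + 1\right)^{6}},$$
and the integrand here is exactly the target integrand, so $I = - \frac{360}{\left(a + 1\right)^{6}}$.

Setting $a = \frac{7}{4}$:
$$I = - \frac{1474560}{1771561}.$$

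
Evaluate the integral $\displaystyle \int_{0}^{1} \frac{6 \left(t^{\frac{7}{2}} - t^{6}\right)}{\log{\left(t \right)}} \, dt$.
$\log{\left(\frac{531441}{7529536} \right)}$

Consider the one-parameter family: let $I(a) = \int_{0}^{1} \frac{6 \left(- t^{6} + t^{a}\right)}{\log{\left(t \right)}} \, dt$.

Since $\dfrac{\partial}{\partial a}\,t^{a} = t^{a} \ln t$, the $\ln t$ in the denominator cancels and
$$\frac{dI}{da} = \int_{0}^{1} 6 t^{a} \, dt = 6 \left[\frac{t^{a+1}}{a+1}\right]_0^1 = \frac{6}{a + 1}.$$

Integrating with respect to $a$ gives $I(a) = \log{\left(\frac{\left(a + 1\right)^{6}}{117649} \right)} + C$.

At $a = 6$ the integrand is identically $0$, so $I(6) = 0$. The closed form gives $0$, hence $C = 0$.

Setting $a = \frac{7}{2}$:
$$I = \log{\left(\frac{531441}{7529536} \right)}.$$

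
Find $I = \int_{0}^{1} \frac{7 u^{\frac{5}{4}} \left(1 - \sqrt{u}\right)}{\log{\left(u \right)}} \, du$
$\log{\left(\frac{4782969}{19487171} \right)}$

Replace the exponent $\frac{5}{4}$ by a parameter $a$: let $I(a) = \int_{0}^{1} \frac{7 \left(- u^{\frac{7}{4}} + u^{a}\right)}{\log{\left(u \right)}} \, du$.

Since $\dfrac{\partial}{\partial a}\,u^{a} = u^{a} \ln u$, the $\ln u$ in the denominator cancels and
$$\frac{dI}{da} = \int_{0}^{1} 7 u^{a} \, du = 7 \left[\frac{u^{a+1}}{a+1}\right]_0^1 = \frac{7}{a + 1}.$$

Integrating with respect to $a$ gives $I(a) = \log{\left(\frac{16384 \left(a + 1\right)^{7}}{19487171} \right)} + C$.

At $a = \frac{7}{4}$ the integrand is identically $0$, so $I(\frac{7}{4}) = 0$. The closed form gives $0$, hence $C = 0$.

Setting $a = \frac{5}{4}$:
$$I = \log{\left(\frac{4782969}{19487171} \right)}.$$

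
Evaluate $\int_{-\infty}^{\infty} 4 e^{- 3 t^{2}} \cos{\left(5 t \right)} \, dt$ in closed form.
$\frac{4 \sqrt{3} \sqrt{\pi}}{3 e^{\frac{25}{12}}}$

Let $b$ denote the cosine frequency and define $I(b) = \int_{-\infty}^{\infty} 4 e^{- 3 t^{2}} \cos{\left(b t \right)} \, dt$.

Differentiating under the integral sign,
$$I'(b) = \int_{-\infty}^{\infty} - 4 t e^{- 3 t^{2}} \sin{\left(b t \right)} \, dt.$$

Integrate $\int_{-\infty}^{\infty} t \sin(b t)\, e^{- 3 t^{2}}\, dt$ by parts with $u = \sin(b t)$ and $dv = t\, e^{- 3 t^{2}}\, dt$, giving $v = - \frac{e^{- 3 t^{2}}}{6}$. The boundary term vanishes and
$$\int_{-\infty}^{\infty} t \sin(b t)\, e^{- 3 t^{2}}\, dt = \frac{b}{6} \int_{-\infty}^{\infty} \cos(b t)\, e^{- 3 t^{2}}\, dt,$$
so $I'(b) = - \frac{b}{6}\, I(b)$.

This is a separable first-order ODE; solving with the initial condition $I(0) = \int_{-\infty}^{\infty} 4 e^{- 3 t^{2}}\,dt = \frac{4 \sqrt{3} \sqrt{\pi}}{3}$ gives
$$I(b) = \frac{4 \sqrt{3} \sqrt{\pi} e^{- \frac{b^{2}}{12}}}{3}.$$

Setting $b = 5$:
$$I = \frac{4 \sqrt{3} \sqrt{\pi}}{3 e^{\frac{25}{12}}}.$$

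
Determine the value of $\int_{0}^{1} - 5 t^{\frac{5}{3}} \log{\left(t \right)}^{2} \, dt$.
$- \frac{135}{256}$

Start from the elementary integral
$$J(a) = \int_{0}^{1} - 5 t^{a} \, dt = - \frac{5}{a + 1}.$$

Differentiating under the integral sign brings down a factor of $\ln t$:
$$\frac{dJ}{da} = \int_{0}^{1} - 5 t^{a} \log{\left(t \right)} \, dt = \frac{5}{\left(a + 1\right)^{2}}.$$

Repeating twice in total — each differentiation brings down another $\ln t$ — gives
$$\frac{d^{2}J}{da^{2}} = \int_{0}^{1} - 5 t^{a} \log{\left(t \right)}^{2} \, dt = - \frac{10}{\left(a + 1\right)^{3}},$$
and the integrand here is exactly the target integrand, so $I = - \frac{10}{\left(a + 1\right)^{3}}$.

Setting $a = \frac{5}{3}$:
$$I = - \frac{135}{256}.$$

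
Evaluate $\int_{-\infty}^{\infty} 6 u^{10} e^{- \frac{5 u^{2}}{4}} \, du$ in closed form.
$\frac{72576 \sqrt{5} \sqrt{\pi}}{3125}$

Start from the elementary integral
$$J(a) = \int_{-\infty}^{\infty} 6 e^{- a u^{2}} \, du = \frac{6 \sqrt{\pi}}{\sqrt{a}}.$$

Differentiating under the integral sign brings down a factor of $(-u^2)$:
$$\frac{dJ}{da} = \int_{-\infty}^{\infty} - 6 u^{2} e^{- a u^{2}} \, du = - \frac{3 \sqrt{\pi}}{a^{\frac{3}{2}}}.$$

Repeating $5$ times in total — each differentiation brings down another $(-u^2)$ — gives
$$\frac{d^{5}J}{da^{5}} = \int_{-\infty}^{\infty} - 6 u^{10} e^{- a u^{2}} \, du = - \frac{2835 \sqrt{\pi}}{16 a^{\frac{11}{2}}},$$
and the integrand here is $(-1)^{5}$ times the target integrand, so $I = (-1)^{5}\,\frac{d^{5}J}{da^{5}} = \frac{2835 \sqrt{\pi}}{16 a^{\frac{11}{2}}}$.

Setting $a = \frac{5}{4}$:
$$I = \frac{72576 \sqrt{5} \sqrt{\pi}}{3125}.$$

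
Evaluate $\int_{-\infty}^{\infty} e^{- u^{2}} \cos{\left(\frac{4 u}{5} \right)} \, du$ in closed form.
$\frac{\sqrt{\pi}}{e^{\frac{4}{25}}}$

Define $I(b) = \int_{-\infty}^{\infty} e^{- u^{2}} \cos{\left(b u \right)} \, du$.

Differentiating under the integral sign,
$$I'(b) = \int_{-\infty}^{\infty} - u e^{- u^{2}} \sin{\left(b u \right)} \, du.$$

Integrate $\int_{-\infty}^{\infty} u \sin(b u)\, e^{- u^{2}}\, du$ by parts with $w = \sin(b u)$ and $dv = u\, e^{- u^{2}}\, du$, giving $v = - \frac{e^{- u^{2}}}{2}$. The boundary term vanishes and
$$\int_{-\infty}^{\infty} u \sin(b u)\, e^{- u^{2}}\, du = \frac{b}{2} \int_{-\infty}^{\infty} \cos(b u)\, e^{- u^{2}}\, du,$$
so $I'(b) = - \frac{b}{2}\, I(b)$.

This is a separable first-order ODE; solving with the initial condition $I(0) = \int_{-\infty}^{\infty} e^{- u^{2}}\,du = \sqrt{\pi}$ gives
$$I(b) = \sqrt{\pi} e^{- \frac{b^{2}}{4}}.$$

Setting $b = \frac{4}{5}$:
$$I = \frac{\sqrt{\pi}}{e^{\frac{4}{25}}}.$$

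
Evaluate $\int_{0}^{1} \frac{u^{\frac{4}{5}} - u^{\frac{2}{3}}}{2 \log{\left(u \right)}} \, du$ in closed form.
$- \log{\left(5 \right)} + \frac{3 \log{\left(3 \right)}}{2}$

Introduce a parameter $a$ in the exponent: let $I(a) = \int_{0}^{1} \frac{- u^{\frac{2}{3}} + u^{a}}{2 \log{\left(u \right)}} \, du$.

Since $\dfrac{\partial}{\partial a}\,u^{a} = u^{a} \ln u$, the $\ln u$ in the denominator cancels and
$$\frac{dI}{da} = \int_{0}^{1} \frac{1}{2} u^{a} \, du = \frac{1}{2} \left[\frac{u^{a+1}}{a+1}\right]_0^1 = \frac{1}{2 \left(a + 1\right)}.$$

Integrating with respect to $a$ gives $I(a) = \log{\left(\frac{\sqrt{15} \sqrt{a + 1}}{5} \right)} + C$.

At $a = \frac{2}{3}$ the integrand is identically $0$, so $I(\frac{2}{3}) = 0$. The closed form gives $0$, hence $C = 0$.

Setting $a = \frac{4}{5}$:
$$I = - \log{\left(5 \right)} + \frac{3 \log{\left(3 \right)}}{2}.$$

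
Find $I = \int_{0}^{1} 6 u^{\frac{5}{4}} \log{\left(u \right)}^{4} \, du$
$\frac{16384}{6561}$

Begin with the known integral
$$J(a) = \int_{0}^{1} 6 u^{a} \, du = \frac{6}{a + 1}.$$

Differentiating under the integral sign brings down a factor of $\ln u$:
$$\frac{dJ}{da} = \int_{0}^{1} 6 u^{a} \log{\left(u \right)} \, du = - \frac{6}{\left(a + 1\right)^{2}}.$$

Repeating $4$ times in total — each differentiation brings down another $\ln u$ — gives
$$\frac{d^{4}J}{da^{4}} = \int_{0}^{1} 6 u^{a} \log{\left(u \right)}^{4} \, du = \frac{144}{\left(a + 1\right)^{5}},$$
and the integrand here is exactly the target integrand, so $I = \frac{144}{\left(a + 1\right)^{5}}$.

Setting $a = \frac{5}{4}$:
$$I = \frac{16384}{6561}.$$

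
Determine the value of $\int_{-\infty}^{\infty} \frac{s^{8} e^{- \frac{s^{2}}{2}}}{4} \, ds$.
$\frac{105 \sqrt{2} \sqrt{\pi}}{4}$

Begin with the known integral
$$J(a) = \int_{-\infty}^{\infty} \frac{e^{- a s^{2}}}{4} \, ds = \frac{\sqrt{\pi}}{4 \sqrt{a}}.$$

Differentiating under the integral sign brings down a factor of $(-s^2)$:
$$\frac{dJ}{da} = \int_{-\infty}^{\infty} - \frac{s^{2} e^{- a s^{2}}}{4} \, ds = - \frac{\sqrt{\pi}}{8 a^{\frac{3}{2}}}.$$

Repeating $4$ times in total — each differentiation brings down another $(-s^2)$ — gives
$$\frac{d^{4}J}{da^{4}} = \int_{-\infty}^{\infty} \frac{s^{8} e^{- a s^{2}}}{4} \, ds = \frac{105 \sqrt{\pi}}{64 a^{\frac{9}{2}}},$$
and the integrand here is exactly the target integrand, so $I = \frac{105 \sqrt{\pi}}{64 a^{\frac{9}{2}}}$.

Setting $a = \frac{1}{2}$:
$$I = \frac{105 \sqrt{2} \sqrt{\pi}}{4}.$$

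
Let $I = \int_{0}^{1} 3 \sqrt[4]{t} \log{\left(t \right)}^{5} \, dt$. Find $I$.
$- \frac{294912}{3125}$

Consider the simpler parametrised integral
$$J(a) = \int_{0}^{1} 3 t^{a} \, dt = \frac{3}{a + 1}.$$

Differentiating under the integral sign brings down a factor of $\ln t$:
$$\frac{dJ}{da} = \int_{0}^{1} 3 t^{a} \log{\left(t \right)} \, dt = - \frac{3}{\left(a + 1\right)^{2}}.$$

Repeating $5$ times in total — each differentiation brings down another $\ln t$ — gives
$$\frac{d^{5}J}{da^{5}} = \int_{0}^{1} 3 t^{a} \log{\left(t \right)}^{5} \, dt = - \frac{360}{\left(a + 1\right)^{6}},$$
and the integrand here is exactly the target integrand, so $I = - \frac{360}{\left(a + 1\right)^{6}}$.

Setting $a = \frac{1}{4}$:
$$I = - \frac{294912}{3125}.$$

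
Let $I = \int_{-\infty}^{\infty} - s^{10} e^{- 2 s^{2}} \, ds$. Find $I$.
$- \frac{945 \sqrt{2} \sqrt{\pi}}{2048}$

Start from the elementary integral
$$J(a) = \int_{-\infty}^{\infty} - e^{- a s^{2}} \, ds = - \frac{\sqrt{\pi}}{\sqrt{a}}.$$

Differentiating under the integral sign brings down a factor of $(-s^2)$:
$$\frac{dJ}{da} = \int_{-\infty}^{\infty} s^{2} e^{- a s^{2}} \, ds = \frac{\sqrt{\pi}}{2 a^{\frac{3}{2}}}.$$

Repeating $5$ times in total — each differentiation brings down another $(-s^2)$ — gives
$$\frac{d^{5}J}{da^{5}} = \int_{-\infty}^{\infty} s^{10} e^{- a s^{2}} \, ds = \frac{945 \sqrt{\pi}}{32 a^{\frac{11}{2}}},$$
and the integrand here is $(-1)^{5}$ times the target integrand, so $I = (-1)^{5}\,\frac{d^{5}J}{da^{5}} = - \frac{945 \sqrt{\pi}}{32 a^{\frac{11}{2}}}$.

Setting $a = 2$:
$$I = - \frac{945 \sqrt{2} \sqrt{\pi}}{2048}.$$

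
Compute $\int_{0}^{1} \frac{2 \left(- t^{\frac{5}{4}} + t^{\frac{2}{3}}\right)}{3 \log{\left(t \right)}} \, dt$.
$\log{\left(\frac{2 \sqrt[3]{50}}{9} \right)}$

Consider the one-parameter family: let $I(a) = \int_{0}^{1} \frac{2 \left(- t^{\frac{5}{4}} + t^{a}\right)}{3 \log{\left(t \right)}} \, dt$.

Since $\dfrac{\partial}{\partial a}\,t^{a} = t^{a} \ln t$, the $\ln t$ in the denominator cancels and
$$\frac{dI}{da} = \int_{0}^{1} \frac{2}{3} t^{a} \, dt = \frac{2}{3} \left[\frac{t^{a+1}}{a+1}\right]_0^1 = \frac{2}{3 \left(a + 1\right)}.$$

Integrating with respect to $a$ gives $I(a) = \frac{2 \log{\left(\frac{4 a}{9} + \frac{4}{9} \right)}}{3} + C$.

At $a = \frac{5}{4}$ the integrand is identically $0$, so $I(\frac{5}{4}) = 0$. The closed form gives $0$, hence $C = 0$.

Setting $a = \frac{2}{3}$:
$$I = \log{\left(\frac{2 \sqrt[3]{50}}{9} \right)}.$$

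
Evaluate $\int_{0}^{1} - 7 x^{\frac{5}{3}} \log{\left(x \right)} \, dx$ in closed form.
$\frac{63}{64}$

Begin with the known integral
$$J(a) = \int_{0}^{1} - 7 x^{a} \, dx = - \frac{7}{a + 1}.$$

Differentiating under the integral sign brings down a factor of $\ln x$:
$$\frac{dJ}{da} = \int_{0}^{1} - 7 x^{a} \log{\left(x \right)} \, dx = \frac{7}{\left(a + 1\right)^{2}}.$$

The integral on the left is $I$, so $I = \frac{7}{\left(a + 1\right)^{2}}$.

Setting $a = \frac{5}{3}$:
$$I = \frac{63}{64}.$$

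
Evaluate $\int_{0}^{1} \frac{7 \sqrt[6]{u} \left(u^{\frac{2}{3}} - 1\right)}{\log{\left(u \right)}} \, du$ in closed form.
$- \log{\left(\frac{823543}{19487171} \right)}$

Replace the exponent $\frac{1}{6}$ by a parameter $a$: let $I(a) = \int_{0}^{1} \frac{7 \left(u^{\frac{5}{6}} - u^{a}\right)}{\log{\left(u \right)}} \, du$.

Since $\dfrac{\partial}{\partial a}\,u^{a} = u^{a} \ln u$, the $\ln u$ in the denominator cancels and
$$\frac{dI}{da} = \int_{0}^{1} -7 u^{a} \, du = -7 \left[\frac{u^{a+1}}{a+1}\right]_0^1 = - \frac{7}{a + 1}.$$

Integrating with respect to $a$ gives $I(a) = - \log{\left(\frac{279936 \left(a + 1\right)^{7}}{19487171} \right)} + C$.

At $a = \frac{5}{6}$ the integrand is identically $0$, so $I(\frac{5}{6}) = 0$. The closed form gives $0$, hence $C = 0$.

Setting $a = \frac{1}{6}$:
$$I = - \log{\left(\frac{823543}{19487171} \right)}.$$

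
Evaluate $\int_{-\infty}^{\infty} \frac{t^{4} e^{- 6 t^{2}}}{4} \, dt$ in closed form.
$\frac{\sqrt{6} \sqrt{\pi}}{1152}$

Start from the elementary integral
$$J(a) = \int_{-\infty}^{\infty} \frac{e^{- a t^{2}}}{4} \, dt = \frac{\sqrt{\pi}}{4 \sqrt{a}}.$$

Differentiating under the integral sign brings down a factor of $(-t^2)$:
$$\frac{dJ}{da} = \int_{-\infty}^{\infty} - \frac{t^{2} e^{- a t^{2}}}{4} \, dt = - \frac{\sqrt{\pi}}{8 a^{\frac{3}{2}}}.$$

Repeating twice in total — each differentiation brings down another $(-t^2)$ — gives
$$\frac{d^{2}J}{da^{2}} = \int_{-\infty}^{\infty} \frac{t^{4} e^{- a t^{2}}}{4} \, dt = \frac{3 \sqrt{\pi}}{16 a^{\frac{5}{2}}},$$
and the integrand here is exactly the target integrand, so $I = \frac{3 \sqrt{\pi}}{16 a^{\frac{5}{2}}}$.

Setting $a = 6$:
$$I = \frac{\sqrt{6} \sqrt{\pi}}{1152}.$$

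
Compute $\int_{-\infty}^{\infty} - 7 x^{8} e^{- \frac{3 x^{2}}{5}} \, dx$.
$- \frac{153125 \sqrt{15} \sqrt{\pi}}{1296}$

Begin with the known integral
$$J(a) = \int_{-\infty}^{\infty} - 7 e^{- a x^{2}} \, dx = - \frac{7 \sqrt{\pi}}{\sqrt{a}}.$$

Differentiating under the integral sign brings down a factor of $(-x^2)$:
$$\frac{dJ}{da} = \int_{-\infty}^{\infty} 7 x^{2} e^{- a x^{2}} \, dx = \frac{7 \sqrt{\pi}}{2 a^{\frac{3}{2}}}.$$

Repeating $4$ times in total — each differentiation brings down another $(-x^2)$ — gives
$$\frac{d^{4}J}{da^{4}} = \int_{-\infty}^{\infty} - 7 x^{8} e^{- a x^{2}} \, dx = - \frac{735 \sqrt{\pi}}{16 a^{\frac{9}{2}}},$$
and the integrand here is exactly the target integrand, so $I = - \frac{735 \sqrt{\pi}}{16 a^{\frac{9}{2}}}$.

Setting $a = \frac{3}{5}$:
$$I = - \frac{153125 \sqrt{15} \sqrt{\pi}}{1296}.$$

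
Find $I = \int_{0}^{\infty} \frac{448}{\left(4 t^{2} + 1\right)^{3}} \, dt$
$42 \pi$

Recall the elementary integral
$$J(a) = \int_{0}^{\infty} \frac{7}{a^{2} + t^{2}} \, dt = \frac{7 \pi}{2 a}.$$

Differentiating under the integral sign with respect to $a$,
$$\frac{dJ}{da} = \int_{0}^{\infty} - \frac{14 a}{\left(a^{2} + t^{2}\right)^{2}} \, dt = - \frac{7 \pi}{2 a^{2}},$$
so $\int_{0}^{\infty} \frac{7}{\left(a^{2} + t^{2}\right)^{2}} \, dt = \frac{7 \pi}{4 a^{3}}$.

Repeating — each differentiation of $1/(t^2+a^2)^j$ produces $-2ja/(t^2+a^2)^{j+1}$ — and dividing through by $-2ja$ at each step yields, after $2$ differentiations in total,
$$\int_{0}^{\infty} \frac{7}{\left(a^{2} + t^{2}\right)^{3}} \, dt = \frac{21 \pi}{16 a^{5}}.$$

Setting $a = \frac{1}{2}$:
$$I = 42 \pi.$$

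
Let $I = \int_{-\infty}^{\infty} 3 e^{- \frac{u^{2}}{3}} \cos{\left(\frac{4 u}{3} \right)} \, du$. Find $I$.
$\frac{3 \sqrt{3} \sqrt{\pi}}{e^{\frac{4}{3}}}$

Define $I(b) = \int_{-\infty}^{\infty} 3 e^{- \frac{u^{2}}{3}} \cos{\left(b u \right)} \, du$.

Differentiating under the integral sign,
$$I'(b) = \int_{-\infty}^{\infty} - 3 u e^{- \frac{u^{2}}{3}} \sin{\left(b u \right)} \, du.$$

Integrate $\int_{-\infty}^{\infty} u \sin(b u)\, e^{- \frac{u^{2}}{3}}\, du$ by parts with $w = \sin(b u)$ and $dv = u\, e^{- \frac{u^{2}}{3}}\, du$, giving $v = - \frac{3 e^{- \frac{u^{2}}{3}}}{2}$. The boundary term vanishes and
$$\int_{-\infty}^{\infty} u \sin(b u)\, e^{- \frac{u^{2}}{3}}\, du = \frac{3 b}{2} \int_{-\infty}^{\infty} \cos(b u)\, e^{- \frac{u^{2}}{3}}\, du,$$
so $I'(b) = - \frac{3 b}{2}\, I(b)$.

This is a separable first-order ODE; solving with the initial condition $I(0) = \int_{-\infty}^{\infty} 3 e^{- \frac{u^{2}}{3}}\,du = 3 \sqrt{3} \sqrt{\pi}$ gives
$$I(b) = 3 \sqrt{3} \sqrt{\pi} e^{- \frac{3 b^{2}}{4}}.$$

Setting $b = \frac{4}{3}$:
$$I = \frac{3 \sqrt{3} \sqrt{\pi}}{e^{\frac{4}{3}}}.$$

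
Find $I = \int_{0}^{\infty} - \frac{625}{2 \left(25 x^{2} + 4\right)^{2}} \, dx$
$- \frac{125 \pi}{64}$

Start from the standard arctangent integral
$$J(a) = \int_{0}^{\infty} - \frac{1}{2 \left(a^{2} + x^{2}\right)} \, dx = - \frac{\pi}{4 a}.$$

Differentiating under the integral sign with respect to $a$,
$$\frac{dJ}{da} = \int_{0}^{\infty} \frac{a}{\left(a^{2} + x^{2}\right)^{2}} \, dx = \frac{\pi}{4 a^{2}},$$
so $\int_{0}^{\infty} - \frac{1}{2 \left(a^{2} + x^{2}\right)^{2}} \, dx = - \frac{\pi}{8 a^{3}}$.

Setting $a = \frac{2}{5}$:
$$I = - \frac{125 \pi}{64}.$$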